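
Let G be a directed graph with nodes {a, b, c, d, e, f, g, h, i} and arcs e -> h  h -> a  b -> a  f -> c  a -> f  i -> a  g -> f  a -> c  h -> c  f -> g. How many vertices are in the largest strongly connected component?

2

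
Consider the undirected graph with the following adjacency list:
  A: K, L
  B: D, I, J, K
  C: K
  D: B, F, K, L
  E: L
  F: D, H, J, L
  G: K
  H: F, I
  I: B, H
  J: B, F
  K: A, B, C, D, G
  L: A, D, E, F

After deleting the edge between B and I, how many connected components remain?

1

B and I are still connected via B-J-F-H-I, so the component count stays at 1.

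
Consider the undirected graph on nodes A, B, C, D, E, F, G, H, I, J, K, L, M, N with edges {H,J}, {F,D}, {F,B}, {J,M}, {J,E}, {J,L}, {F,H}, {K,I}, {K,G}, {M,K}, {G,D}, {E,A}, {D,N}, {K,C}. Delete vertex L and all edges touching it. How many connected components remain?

With L gone, the remaining components are: {A, B, C, D, E, F, G, H, I, J, K, M, N}.
That is 1 component.

1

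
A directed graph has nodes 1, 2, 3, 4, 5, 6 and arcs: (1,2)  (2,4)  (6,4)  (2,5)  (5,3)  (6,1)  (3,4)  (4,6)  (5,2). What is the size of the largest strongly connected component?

6

{1, 2, 3, 4, 5, 6} are all mutually reachable — one SCC of size 6.
The largest has 6 vertices.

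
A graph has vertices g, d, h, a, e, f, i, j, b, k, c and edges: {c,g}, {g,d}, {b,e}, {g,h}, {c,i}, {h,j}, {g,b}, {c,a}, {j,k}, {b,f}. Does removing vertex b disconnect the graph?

Deleting b raises the number of components from 1 to 3, so b is a cut vertex.

Yes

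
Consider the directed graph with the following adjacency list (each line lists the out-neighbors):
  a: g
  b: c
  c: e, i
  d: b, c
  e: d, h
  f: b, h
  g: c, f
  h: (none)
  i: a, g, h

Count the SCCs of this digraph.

{a, b, c, d, e, f, g, i} are all mutually reachable — one SCC of size 8.
{h} is an SCC by itself.
That gives 2 strongly connected components.

2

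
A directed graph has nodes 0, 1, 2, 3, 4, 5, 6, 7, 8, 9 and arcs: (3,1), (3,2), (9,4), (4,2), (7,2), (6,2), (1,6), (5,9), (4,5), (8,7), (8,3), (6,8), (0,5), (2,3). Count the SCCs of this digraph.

{1, 2, 3, 6, 7, 8} are all mutually reachable — one SCC of size 6.
{4, 5, 9} are all mutually reachable — one SCC of size 3.
{0} is an SCC by itself.
That gives 3 strongly connected components.

3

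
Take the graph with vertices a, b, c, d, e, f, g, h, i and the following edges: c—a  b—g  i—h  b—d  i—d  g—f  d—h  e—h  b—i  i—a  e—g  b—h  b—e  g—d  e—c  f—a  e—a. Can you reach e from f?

From f we can reach a, b, c, d, e, f, g, h, i, which includes e.

Yes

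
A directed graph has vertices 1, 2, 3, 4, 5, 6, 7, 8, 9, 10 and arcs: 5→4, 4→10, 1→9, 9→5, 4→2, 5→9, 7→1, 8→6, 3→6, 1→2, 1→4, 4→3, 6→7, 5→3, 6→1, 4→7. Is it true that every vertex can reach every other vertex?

No

There is no directed path from 7 to 8, so the graph is not strongly connected.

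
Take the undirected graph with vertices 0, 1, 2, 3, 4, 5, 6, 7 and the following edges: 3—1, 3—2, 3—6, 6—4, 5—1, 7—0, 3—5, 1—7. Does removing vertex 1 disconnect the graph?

Deleting 1 raises the number of components from 1 to 2, so 1 is a cut vertex.

Yes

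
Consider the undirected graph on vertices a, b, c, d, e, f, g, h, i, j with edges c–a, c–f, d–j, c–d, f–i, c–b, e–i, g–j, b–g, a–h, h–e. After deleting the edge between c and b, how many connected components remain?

c and b are still connected via c-d-j-g-b, so the component count stays at 1.

1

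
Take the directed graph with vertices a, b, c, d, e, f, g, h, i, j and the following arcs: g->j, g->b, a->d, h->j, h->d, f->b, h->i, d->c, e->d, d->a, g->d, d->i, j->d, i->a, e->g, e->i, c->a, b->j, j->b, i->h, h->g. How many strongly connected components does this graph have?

{a, b, c, d, g, h, i, j} are all mutually reachable — one SCC of size 8.
{f} is an SCC by itself.
{e} is an SCC by itself.
That gives 3 strongly connected components.

3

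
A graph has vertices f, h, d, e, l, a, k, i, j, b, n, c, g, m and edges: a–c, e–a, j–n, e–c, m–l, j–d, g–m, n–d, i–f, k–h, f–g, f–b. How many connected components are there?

4

Starting from h we can reach h, k. That is one component of size 2.
Starting from a we can reach a, c, e. That is one component of size 3.
Starting from d we can reach d, j, n. That is one component of size 3.
Starting from b we can reach b, f, g, i, l, m. That is one component of size 6.
Total: 4 components.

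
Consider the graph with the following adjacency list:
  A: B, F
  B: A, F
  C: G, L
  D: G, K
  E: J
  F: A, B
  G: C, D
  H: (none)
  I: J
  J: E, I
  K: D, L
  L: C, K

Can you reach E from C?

No

The component containing C is {C, D, G, K, L}, and E is not in it.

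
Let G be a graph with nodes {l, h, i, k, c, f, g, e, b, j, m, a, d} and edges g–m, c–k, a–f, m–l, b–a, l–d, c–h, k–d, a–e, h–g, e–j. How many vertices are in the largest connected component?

i is isolated — a component by itself.
Starting from a we can reach a, b, e, f, j. That is one component of size 5.
Starting from c we can reach c, d, g, h, k, l, m. That is one component of size 7.
The largest has 7 vertices.

7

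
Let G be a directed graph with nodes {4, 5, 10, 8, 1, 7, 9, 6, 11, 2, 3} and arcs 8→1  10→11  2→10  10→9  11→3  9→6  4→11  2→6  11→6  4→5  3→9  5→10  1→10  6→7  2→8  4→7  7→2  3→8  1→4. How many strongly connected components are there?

1

{1, 2, 3, 4, 5, 6, 7, 8, 9, 10, 11} are all mutually reachable — one SCC of size 11.
That gives 1 strongly connected component.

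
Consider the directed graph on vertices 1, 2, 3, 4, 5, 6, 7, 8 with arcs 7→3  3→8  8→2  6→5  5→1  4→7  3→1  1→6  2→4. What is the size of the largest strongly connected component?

{2, 3, 4, 7, 8} are all mutually reachable — one SCC of size 5.
{1, 5, 6} are all mutually reachable — one SCC of size 3.
The largest has 5 vertices.

5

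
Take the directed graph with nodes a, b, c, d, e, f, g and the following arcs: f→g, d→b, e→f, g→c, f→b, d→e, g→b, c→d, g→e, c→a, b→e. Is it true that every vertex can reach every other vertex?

There is no directed path from a to f, so the graph is not strongly connected.

No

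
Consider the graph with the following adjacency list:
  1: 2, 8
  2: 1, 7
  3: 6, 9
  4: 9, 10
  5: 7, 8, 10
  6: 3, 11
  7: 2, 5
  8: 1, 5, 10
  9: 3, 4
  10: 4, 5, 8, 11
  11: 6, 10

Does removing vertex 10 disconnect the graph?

Yes

Deleting 10 raises the number of components from 1 to 2, so 10 is a cut vertex.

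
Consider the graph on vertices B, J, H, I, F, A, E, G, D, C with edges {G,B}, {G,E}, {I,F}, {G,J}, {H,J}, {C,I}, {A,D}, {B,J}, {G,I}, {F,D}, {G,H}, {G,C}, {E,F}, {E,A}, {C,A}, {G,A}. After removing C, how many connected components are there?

1

With C gone, the remaining components are: {A, B, D, E, F, G, H, I, J}.
That is 1 component.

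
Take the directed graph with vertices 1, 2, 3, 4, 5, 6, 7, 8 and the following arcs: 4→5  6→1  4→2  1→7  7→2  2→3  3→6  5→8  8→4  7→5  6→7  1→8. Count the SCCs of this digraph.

1

{1, 2, 3, 4, 5, 6, 7, 8} are all mutually reachable — one SCC of size 8.
That gives 1 strongly connected component.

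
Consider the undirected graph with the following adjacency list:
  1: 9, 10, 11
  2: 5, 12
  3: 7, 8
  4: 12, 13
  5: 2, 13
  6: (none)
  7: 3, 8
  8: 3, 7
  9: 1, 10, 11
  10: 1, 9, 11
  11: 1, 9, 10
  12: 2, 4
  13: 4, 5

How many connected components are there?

4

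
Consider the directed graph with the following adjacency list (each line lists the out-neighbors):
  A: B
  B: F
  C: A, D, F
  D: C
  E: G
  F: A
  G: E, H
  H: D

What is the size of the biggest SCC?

3

{A, B, F} are all mutually reachable — one SCC of size 3.
{C, D} are all mutually reachable — one SCC of size 2.
{E, G} are all mutually reachable — one SCC of size 2.
{H} is an SCC by itself.
The largest has 3 vertices.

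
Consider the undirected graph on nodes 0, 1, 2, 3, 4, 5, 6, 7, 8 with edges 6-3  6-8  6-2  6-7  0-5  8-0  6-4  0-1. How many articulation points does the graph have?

3

Removing 0 increases the component count from 1 to 3, so 0 is a cut vertex.
Removing 6 increases the component count from 1 to 5, so 6 is a cut vertex.
Removing 8 increases the component count from 1 to 2, so 8 is a cut vertex.
By contrast removing 2 leaves 1 component; it is not a cut vertex. No other vertex is a cut vertex either.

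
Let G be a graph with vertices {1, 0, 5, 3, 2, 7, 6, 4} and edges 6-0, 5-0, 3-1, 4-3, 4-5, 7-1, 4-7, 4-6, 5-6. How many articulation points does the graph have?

1

Removing 4 increases the component count from 2 to 3, so 4 is a cut vertex.
By contrast removing 3 leaves 2 components; it is not a cut vertex. No other vertex is a cut vertex either.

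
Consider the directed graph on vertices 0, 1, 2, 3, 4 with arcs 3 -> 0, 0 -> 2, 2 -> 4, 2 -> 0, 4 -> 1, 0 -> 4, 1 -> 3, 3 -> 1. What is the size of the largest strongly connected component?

5

{0, 1, 2, 3, 4} are all mutually reachable — one SCC of size 5.
The largest has 5 vertices.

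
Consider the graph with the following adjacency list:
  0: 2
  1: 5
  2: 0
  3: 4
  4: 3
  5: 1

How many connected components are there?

3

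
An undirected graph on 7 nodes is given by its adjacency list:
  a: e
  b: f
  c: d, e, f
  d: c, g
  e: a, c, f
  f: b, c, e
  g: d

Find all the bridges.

a-e, b-f, c-d, d-g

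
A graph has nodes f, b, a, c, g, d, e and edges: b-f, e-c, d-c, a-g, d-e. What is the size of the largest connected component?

Starting from a we can reach a, g. That is one component of size 2.
Starting from b we can reach b, f. That is one component of size 2.
Starting from c we can reach c, d, e. That is one component of size 3.
The largest has 3 vertices.

3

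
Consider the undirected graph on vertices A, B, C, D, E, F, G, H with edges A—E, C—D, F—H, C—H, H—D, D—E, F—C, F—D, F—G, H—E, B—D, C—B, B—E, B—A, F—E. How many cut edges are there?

1

The edges on the cycle B-D-E-B are not bridges since each lies on that cycle.
But removing G—F disconnects G from F — this is a bridge.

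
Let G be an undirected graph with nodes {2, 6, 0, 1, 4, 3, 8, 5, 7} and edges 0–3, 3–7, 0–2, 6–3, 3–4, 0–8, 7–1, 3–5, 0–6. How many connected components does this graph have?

1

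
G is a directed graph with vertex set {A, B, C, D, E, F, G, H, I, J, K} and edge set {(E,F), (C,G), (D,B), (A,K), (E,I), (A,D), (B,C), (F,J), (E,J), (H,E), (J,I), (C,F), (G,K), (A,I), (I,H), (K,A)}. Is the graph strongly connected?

There is no directed path from F to G, so the graph is not strongly connected.

No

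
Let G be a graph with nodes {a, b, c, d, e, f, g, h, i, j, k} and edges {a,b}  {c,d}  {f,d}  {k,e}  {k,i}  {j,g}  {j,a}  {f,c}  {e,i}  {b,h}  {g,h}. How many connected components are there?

3

Starting from e we can reach e, i, k. That is one component of size 3.
Starting from c we can reach c, d, f. That is one component of size 3.
Starting from a we can reach a, b, g, h, j. That is one component of size 5.
Total: 3 components.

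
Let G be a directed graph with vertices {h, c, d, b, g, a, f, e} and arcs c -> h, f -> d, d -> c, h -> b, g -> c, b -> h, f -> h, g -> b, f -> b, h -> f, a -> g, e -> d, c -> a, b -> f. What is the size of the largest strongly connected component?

{a, b, c, d, f, g, h} are all mutually reachable — one SCC of size 7.
{e} is an SCC by itself.
The largest has 7 vertices.

7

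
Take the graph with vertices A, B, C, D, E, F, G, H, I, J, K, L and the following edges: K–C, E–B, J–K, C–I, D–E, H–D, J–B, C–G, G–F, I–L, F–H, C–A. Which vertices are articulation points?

Removing C increases the component count from 1 to 3, so C is a cut vertex.
Removing I increases the component count from 1 to 2, so I is a cut vertex.
By contrast removing J leaves 1 component; it is not a cut vertex. No other vertex is a cut vertex either.

C, I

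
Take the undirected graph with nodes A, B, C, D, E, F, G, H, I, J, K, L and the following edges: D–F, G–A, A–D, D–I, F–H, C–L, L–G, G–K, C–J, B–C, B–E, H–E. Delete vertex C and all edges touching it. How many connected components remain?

2

With C gone, the remaining components are: {J}; {A, B, D, E, F, G, H, I, K, L}.
That is 2 components.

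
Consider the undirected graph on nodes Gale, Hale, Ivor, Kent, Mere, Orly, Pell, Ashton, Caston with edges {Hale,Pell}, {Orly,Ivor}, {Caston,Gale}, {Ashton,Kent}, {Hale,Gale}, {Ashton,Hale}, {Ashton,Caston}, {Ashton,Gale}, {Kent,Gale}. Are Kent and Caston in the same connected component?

From Kent we can reach Gale, Hale, Kent, Pell, Ashton, Caston, which includes Caston.

Yes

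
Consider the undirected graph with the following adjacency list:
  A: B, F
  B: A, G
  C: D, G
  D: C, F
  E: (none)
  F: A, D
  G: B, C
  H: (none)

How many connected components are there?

H is isolated — a component by itself.
E is isolated — a component by itself.
Starting from A we can reach A, B, C, D, F, G. That is one component of size 6.
Total: 3 components.

3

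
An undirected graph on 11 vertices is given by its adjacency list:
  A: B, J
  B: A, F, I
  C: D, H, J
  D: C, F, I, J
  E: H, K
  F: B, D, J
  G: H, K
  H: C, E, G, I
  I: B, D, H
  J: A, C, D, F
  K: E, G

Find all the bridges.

The edges on the cycle H-G-K-E-H are not bridges since each lies on that cycle.
Every edge lies on some cycle, so there are no bridges.

none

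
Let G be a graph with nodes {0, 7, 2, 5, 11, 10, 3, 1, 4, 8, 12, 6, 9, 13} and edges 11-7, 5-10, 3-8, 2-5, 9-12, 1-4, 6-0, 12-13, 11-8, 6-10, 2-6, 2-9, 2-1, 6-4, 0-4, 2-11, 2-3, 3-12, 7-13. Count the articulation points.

Removing 2 increases the component count from 1 to 2, so 2 is a cut vertex.
By contrast removing 10 leaves 1 component; it is not a cut vertex. No other vertex is a cut vertex either.

1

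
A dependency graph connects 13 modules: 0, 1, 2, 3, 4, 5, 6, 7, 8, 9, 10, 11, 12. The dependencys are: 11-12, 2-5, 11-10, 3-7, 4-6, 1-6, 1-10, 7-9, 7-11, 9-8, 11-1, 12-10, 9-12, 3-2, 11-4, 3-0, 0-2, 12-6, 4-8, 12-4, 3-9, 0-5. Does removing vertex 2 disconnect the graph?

No

Deleting 2 leaves 1 component (was 1) (its neighbors 0, 3, 5 remain connected to each other), so 2 is not a cut vertex.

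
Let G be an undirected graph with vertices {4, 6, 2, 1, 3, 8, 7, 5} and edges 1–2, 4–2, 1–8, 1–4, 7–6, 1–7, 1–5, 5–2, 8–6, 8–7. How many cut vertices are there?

Removing 1 increases the component count from 2 to 3, so 1 is a cut vertex.
By contrast removing 8 leaves 2 components; it is not a cut vertex. No other vertex is a cut vertex either.

1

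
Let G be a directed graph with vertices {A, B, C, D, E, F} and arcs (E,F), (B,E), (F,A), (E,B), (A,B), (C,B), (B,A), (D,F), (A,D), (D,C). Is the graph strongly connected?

From E we can reach every vertex (A, B, C, D, E, F), and every vertex can reach E (A, B, C, D, E, F). So the whole graph is one strongly connected component.

Yes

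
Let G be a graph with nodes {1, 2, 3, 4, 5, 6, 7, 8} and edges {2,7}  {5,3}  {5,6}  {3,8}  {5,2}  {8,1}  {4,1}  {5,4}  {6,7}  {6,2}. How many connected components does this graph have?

1

Starting from 1 we can reach 1, 2, 3, 4, 5, 6, 7, 8. That is one component of size 8.
Total: 1 component.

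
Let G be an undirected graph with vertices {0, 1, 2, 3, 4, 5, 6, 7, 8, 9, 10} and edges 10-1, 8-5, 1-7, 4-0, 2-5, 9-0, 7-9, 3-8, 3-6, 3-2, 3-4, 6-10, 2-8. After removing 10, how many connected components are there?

With 10 gone, the remaining components are: {0, 1, 2, 3, 4, 5, 6, 7, 8, 9}.
That is 1 component.

1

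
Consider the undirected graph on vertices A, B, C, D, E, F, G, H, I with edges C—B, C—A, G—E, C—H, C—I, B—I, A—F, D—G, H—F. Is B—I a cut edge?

No

After removing B—I, the path B-C-I still connects them, so the edge is not a bridge.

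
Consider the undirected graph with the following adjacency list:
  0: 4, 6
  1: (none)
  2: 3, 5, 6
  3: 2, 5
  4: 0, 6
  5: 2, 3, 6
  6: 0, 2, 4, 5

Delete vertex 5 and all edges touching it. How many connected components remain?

2

With 5 gone, the remaining components are: {1}; {0, 2, 3, 4, 6}.
That is 2 components.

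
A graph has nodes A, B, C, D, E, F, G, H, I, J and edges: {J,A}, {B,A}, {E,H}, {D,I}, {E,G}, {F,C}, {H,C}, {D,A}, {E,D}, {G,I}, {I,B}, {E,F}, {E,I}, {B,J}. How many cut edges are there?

0

The edges on the cycle E-H-C-F-E are not bridges since each lies on that cycle.
Every edge lies on some cycle, so there are no bridges.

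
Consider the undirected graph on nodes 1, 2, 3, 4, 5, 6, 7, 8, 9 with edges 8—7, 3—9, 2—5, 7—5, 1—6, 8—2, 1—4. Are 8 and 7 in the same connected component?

From 8 we can reach 2, 5, 7, 8, which includes 7.

Yes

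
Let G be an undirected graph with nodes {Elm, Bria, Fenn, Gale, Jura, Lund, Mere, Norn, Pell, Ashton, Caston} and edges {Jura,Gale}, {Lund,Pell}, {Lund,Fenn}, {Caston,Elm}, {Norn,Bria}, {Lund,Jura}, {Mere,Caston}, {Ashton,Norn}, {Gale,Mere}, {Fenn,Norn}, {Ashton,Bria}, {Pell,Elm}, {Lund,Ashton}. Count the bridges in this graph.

0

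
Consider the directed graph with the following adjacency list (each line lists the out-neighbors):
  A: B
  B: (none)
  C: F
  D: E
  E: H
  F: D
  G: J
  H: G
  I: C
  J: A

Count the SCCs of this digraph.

{C} is an SCC by itself.
{A} is an SCC by itself.
{I} is an SCC by itself.
{F} is an SCC by itself.
{G} is an SCC by itself.
(and 5 more singleton SCCs)
That gives 10 strongly connected components.

10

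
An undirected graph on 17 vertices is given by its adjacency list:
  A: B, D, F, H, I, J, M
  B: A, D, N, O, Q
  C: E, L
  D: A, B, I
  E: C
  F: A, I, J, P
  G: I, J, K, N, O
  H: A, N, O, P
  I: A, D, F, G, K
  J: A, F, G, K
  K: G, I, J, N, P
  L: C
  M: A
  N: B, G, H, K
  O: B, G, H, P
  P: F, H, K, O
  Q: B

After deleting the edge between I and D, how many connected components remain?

2

I and D are still connected via I-A-D, so the component count stays at 2.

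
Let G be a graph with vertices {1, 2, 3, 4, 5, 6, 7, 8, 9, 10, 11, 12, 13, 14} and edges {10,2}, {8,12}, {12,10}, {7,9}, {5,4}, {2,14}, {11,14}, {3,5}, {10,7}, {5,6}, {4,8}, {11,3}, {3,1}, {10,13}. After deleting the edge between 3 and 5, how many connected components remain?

3 and 5 are still connected via 3-11-14-2-10-12-8-4-5, so the component count stays at 1.

1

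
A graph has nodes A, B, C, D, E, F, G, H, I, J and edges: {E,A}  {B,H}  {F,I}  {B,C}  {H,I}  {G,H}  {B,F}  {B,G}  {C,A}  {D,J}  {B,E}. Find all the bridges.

The edges on the cycle B-G-H-B are not bridges since each lies on that cycle.
But removing D—J disconnects D from J — this is a bridge.

D-J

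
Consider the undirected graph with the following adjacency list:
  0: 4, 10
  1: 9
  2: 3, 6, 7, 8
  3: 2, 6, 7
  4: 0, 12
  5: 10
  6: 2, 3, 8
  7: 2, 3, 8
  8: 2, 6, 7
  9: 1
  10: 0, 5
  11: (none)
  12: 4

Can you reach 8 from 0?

The component containing 0 is {0, 4, 5, 10, 12}, and 8 is not in it.

No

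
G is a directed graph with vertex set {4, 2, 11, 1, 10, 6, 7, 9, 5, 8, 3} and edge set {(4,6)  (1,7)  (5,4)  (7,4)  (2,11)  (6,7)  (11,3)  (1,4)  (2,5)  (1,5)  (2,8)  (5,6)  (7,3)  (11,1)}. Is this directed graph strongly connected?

No

There is no directed path from 1 to 10, so the graph is not strongly connected.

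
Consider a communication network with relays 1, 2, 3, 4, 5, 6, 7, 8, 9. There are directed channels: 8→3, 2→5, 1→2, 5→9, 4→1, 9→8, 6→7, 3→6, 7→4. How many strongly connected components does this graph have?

{1, 2, 3, 4, 5, 6, 7, 8, 9} are all mutually reachable — one SCC of size 9.
That gives 1 strongly connected component.

1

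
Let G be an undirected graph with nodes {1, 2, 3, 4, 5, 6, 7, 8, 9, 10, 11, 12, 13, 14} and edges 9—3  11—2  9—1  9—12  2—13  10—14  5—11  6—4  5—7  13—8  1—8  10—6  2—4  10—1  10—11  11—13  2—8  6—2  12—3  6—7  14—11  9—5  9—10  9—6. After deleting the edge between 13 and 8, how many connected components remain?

1

13 and 8 are still connected via 13-2-8, so the component count stays at 1.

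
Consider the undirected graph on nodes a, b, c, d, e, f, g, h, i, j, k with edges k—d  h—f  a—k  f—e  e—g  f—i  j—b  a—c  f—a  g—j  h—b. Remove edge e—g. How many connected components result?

1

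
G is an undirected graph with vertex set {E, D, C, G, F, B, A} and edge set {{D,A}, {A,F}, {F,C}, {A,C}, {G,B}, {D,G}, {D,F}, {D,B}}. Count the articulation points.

1

Removing D increases the component count from 2 to 3, so D is a cut vertex.
By contrast removing A leaves 2 components; it is not a cut vertex. No other vertex is a cut vertex either.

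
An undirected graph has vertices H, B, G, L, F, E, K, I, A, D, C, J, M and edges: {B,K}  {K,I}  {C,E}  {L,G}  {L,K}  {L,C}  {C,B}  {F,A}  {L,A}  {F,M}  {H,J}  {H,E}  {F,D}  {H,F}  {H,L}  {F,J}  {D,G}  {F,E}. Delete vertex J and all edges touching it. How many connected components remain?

With J gone, the remaining components are: {A, B, C, D, E, F, G, H, I, K, L, M}.
That is 1 component.

1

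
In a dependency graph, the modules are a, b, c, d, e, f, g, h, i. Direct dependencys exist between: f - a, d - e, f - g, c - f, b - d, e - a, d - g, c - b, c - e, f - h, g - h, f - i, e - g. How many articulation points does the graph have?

Removing f increases the component count from 1 to 2, so f is a cut vertex.
By contrast removing i leaves 1 component; it is not a cut vertex. No other vertex is a cut vertex either.

1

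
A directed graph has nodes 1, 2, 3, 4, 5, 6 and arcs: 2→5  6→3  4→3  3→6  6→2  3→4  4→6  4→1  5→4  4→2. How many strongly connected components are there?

{2, 3, 4, 5, 6} are all mutually reachable — one SCC of size 5.
{1} is an SCC by itself.
That gives 2 strongly connected components.

2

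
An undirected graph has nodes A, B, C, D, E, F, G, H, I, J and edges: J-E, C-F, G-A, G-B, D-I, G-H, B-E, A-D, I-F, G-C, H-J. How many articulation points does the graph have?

Removing G increases the component count from 1 to 2, so G is a cut vertex.
By contrast removing D leaves 1 component; it is not a cut vertex. No other vertex is a cut vertex either.

1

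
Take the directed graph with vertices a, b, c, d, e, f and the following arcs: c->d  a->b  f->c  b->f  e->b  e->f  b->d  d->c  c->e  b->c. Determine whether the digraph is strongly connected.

No

There is no directed path from c to a, so the graph is not strongly connected.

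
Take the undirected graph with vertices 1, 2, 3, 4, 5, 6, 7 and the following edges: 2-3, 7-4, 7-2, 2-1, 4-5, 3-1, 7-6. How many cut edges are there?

4

The edges on the cycle 2-3-1-2 are not bridges since each lies on that cycle.
But removing 7-2 disconnects 7 from 2; removing 4-7 disconnects 4 from 7; removing 4-5 disconnects 4 from 5; removing 7-6 disconnects 7 from 6 — these are bridges.
That makes 4 bridges.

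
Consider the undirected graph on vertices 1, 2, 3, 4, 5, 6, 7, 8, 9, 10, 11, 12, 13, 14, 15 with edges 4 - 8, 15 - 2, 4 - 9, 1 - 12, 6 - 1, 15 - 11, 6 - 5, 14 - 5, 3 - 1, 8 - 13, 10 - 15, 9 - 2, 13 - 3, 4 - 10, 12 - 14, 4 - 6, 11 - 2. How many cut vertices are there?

1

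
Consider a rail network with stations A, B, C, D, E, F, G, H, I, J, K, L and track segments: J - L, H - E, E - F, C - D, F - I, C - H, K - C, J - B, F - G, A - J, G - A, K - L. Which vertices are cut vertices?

C, F, J

Removing C increases the component count from 1 to 2, so C is a cut vertex.
Removing F increases the component count from 1 to 2, so F is a cut vertex.
Removing J increases the component count from 1 to 2, so J is a cut vertex.
By contrast removing K leaves 1 component; it is not a cut vertex. No other vertex is a cut vertex either.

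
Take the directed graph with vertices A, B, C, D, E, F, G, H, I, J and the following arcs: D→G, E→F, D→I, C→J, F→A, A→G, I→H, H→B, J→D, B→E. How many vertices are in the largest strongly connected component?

1

{E} is an SCC by itself.
{A} is an SCC by itself.
{B} is an SCC by itself.
{F} is an SCC by itself.
{G} is an SCC by itself.
(and 5 more singleton SCCs)
The largest has 1 vertex.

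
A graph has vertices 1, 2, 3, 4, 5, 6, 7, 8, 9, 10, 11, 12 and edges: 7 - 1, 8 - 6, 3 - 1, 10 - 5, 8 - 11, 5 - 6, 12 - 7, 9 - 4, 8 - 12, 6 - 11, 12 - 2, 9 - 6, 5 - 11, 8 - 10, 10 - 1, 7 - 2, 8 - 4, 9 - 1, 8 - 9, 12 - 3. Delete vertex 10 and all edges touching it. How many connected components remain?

1

With 10 gone, the remaining components are: {1, 2, 3, 4, 5, 6, 7, 8, 9, 11, 12}.
That is 1 component.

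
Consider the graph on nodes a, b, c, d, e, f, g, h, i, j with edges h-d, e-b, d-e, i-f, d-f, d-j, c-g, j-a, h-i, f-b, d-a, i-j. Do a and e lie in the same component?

From a we can reach a, b, d, e, f, h, i, j, which includes e.

Yes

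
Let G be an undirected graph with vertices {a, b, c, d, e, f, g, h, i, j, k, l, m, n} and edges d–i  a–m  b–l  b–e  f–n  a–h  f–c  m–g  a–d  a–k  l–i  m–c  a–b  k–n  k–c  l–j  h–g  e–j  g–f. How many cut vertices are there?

Removing a increases the component count from 1 to 2, so a is a cut vertex.
By contrast removing l leaves 1 component; it is not a cut vertex. No other vertex is a cut vertex either.

1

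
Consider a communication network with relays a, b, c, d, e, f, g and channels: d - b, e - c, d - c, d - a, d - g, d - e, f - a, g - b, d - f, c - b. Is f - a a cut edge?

No

After removing f - a, the path f-d-a still connects them, so the edge is not a bridge.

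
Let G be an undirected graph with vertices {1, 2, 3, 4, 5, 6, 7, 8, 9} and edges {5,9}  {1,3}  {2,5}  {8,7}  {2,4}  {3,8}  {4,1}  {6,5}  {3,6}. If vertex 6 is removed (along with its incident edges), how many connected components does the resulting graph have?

With 6 gone, the remaining components are: {1, 2, 3, 4, 5, 7, 8, 9}.
That is 1 component.

1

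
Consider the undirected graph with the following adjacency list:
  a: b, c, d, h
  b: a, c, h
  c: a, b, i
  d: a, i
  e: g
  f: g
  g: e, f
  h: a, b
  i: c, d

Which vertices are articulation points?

Removing g increases the component count from 2 to 3, so g is a cut vertex.
By contrast removing f leaves 2 components; it is not a cut vertex. No other vertex is a cut vertex either.

g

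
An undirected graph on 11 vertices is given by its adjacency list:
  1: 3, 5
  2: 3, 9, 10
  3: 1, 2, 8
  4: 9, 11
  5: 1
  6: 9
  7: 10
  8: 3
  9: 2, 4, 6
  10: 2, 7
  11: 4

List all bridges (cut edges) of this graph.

1-3, 1-5, 10-2, 10-7, 11-4, 2-3, 2-9, 3-8, 4-9, 6-9

removing 10-7 disconnects 10 from 7; removing 4-9 disconnects 4 from 9; removing 4-11 disconnects 4 from 11; removing 1-5 disconnects 1 from 5 — these are bridges.
In total 10 edges are bridges.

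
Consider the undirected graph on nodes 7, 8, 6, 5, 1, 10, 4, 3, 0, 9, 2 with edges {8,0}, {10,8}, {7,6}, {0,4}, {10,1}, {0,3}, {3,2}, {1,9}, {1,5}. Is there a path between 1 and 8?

Yes

From 1 we can reach 0, 1, 2, 3, 4, 5, 8, 9, 10, which includes 8.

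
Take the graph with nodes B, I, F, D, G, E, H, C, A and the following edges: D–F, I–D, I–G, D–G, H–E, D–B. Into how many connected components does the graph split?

C is isolated — a component by itself.
A is isolated — a component by itself.
Starting from E we can reach E, H. That is one component of size 2.
Starting from B we can reach B, D, F, G, I. That is one component of size 5.
Total: 4 components.

4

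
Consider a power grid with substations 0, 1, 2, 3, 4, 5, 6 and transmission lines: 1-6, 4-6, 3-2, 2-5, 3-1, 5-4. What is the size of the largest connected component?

0 is isolated — a component by itself.
Starting from 1 we can reach 1, 2, 3, 4, 5, 6. That is one component of size 6.
The largest has 6 vertices.

6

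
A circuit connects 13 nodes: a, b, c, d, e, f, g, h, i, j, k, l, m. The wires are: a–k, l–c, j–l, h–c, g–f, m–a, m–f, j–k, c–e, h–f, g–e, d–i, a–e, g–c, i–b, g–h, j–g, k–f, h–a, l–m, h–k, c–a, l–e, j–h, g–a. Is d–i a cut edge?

Yes

Removing d–i leaves no path between d and i: the component count goes from 2 to 3. So it is a bridge.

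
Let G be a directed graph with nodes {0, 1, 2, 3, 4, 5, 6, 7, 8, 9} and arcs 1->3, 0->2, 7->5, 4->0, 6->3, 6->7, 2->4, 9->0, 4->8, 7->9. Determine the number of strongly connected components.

8

{0, 2, 4} are all mutually reachable — one SCC of size 3.
{6} is an SCC by itself.
{8} is an SCC by itself.
{3} is an SCC by itself.
{9} is an SCC by itself.
(and 3 more singleton SCCs)
That gives 8 strongly connected components.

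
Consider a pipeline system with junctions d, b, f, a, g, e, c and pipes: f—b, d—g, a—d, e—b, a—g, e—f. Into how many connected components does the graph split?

3

c is isolated — a component by itself.
Starting from b we can reach b, e, f. That is one component of size 3.
Starting from a we can reach a, d, g. That is one component of size 3.
Total: 3 components.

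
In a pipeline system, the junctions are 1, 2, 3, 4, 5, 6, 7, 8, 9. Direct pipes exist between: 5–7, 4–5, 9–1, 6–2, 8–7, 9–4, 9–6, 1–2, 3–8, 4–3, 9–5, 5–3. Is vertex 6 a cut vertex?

No

Deleting 6 leaves 1 component (was 1) (its neighbors 2, 9 remain connected to each other), so 6 is not a cut vertex.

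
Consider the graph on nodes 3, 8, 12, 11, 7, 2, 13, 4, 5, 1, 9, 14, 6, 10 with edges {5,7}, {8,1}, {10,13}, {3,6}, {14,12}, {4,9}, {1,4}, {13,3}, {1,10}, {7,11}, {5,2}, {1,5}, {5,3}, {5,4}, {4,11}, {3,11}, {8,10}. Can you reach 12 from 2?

The component containing 2 is {1, 2, 3, 4, 5, 6, 7, 8, 9, 10, 11, 13}, and 12 is not in it.

No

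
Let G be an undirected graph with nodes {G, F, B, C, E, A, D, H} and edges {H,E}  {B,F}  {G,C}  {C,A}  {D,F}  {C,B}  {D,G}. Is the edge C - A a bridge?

Removing C - A leaves no path between C and A: the component count goes from 2 to 3. So it is a bridge.

Yes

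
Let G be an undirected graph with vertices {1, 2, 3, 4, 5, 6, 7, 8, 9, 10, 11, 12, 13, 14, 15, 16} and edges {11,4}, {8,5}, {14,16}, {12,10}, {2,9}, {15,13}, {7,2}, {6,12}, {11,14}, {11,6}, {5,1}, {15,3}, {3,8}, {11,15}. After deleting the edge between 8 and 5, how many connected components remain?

3

Before removal there are 2 components.
8—5 is a bridge — removing it separates 8's side from 5's side.
After removal: 3 components.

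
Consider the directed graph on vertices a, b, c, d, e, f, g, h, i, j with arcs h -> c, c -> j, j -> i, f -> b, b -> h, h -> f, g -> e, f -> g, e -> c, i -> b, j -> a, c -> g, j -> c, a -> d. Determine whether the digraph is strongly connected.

No

There is no directed path from d to j, so the graph is not strongly connected.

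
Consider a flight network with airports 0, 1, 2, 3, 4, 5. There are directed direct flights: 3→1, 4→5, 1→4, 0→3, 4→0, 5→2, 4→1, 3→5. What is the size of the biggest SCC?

{0, 1, 3, 4} are all mutually reachable — one SCC of size 4.
{5} is an SCC by itself.
{2} is an SCC by itself.
The largest has 4 vertices.

4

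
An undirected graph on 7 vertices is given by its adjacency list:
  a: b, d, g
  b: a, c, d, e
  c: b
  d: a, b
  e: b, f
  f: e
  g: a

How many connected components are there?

Starting from a we can reach a, b, c, d, e, f, g. That is one component of size 7.
Total: 1 component.

1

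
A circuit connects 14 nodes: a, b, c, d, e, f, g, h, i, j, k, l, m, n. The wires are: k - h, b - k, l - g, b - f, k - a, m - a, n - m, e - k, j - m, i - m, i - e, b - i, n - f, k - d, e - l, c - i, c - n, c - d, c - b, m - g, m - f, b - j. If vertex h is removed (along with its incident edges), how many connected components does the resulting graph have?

1

With h gone, the remaining components are: {a, b, c, d, e, f, g, i, j, k, l, m, n}.
That is 1 component.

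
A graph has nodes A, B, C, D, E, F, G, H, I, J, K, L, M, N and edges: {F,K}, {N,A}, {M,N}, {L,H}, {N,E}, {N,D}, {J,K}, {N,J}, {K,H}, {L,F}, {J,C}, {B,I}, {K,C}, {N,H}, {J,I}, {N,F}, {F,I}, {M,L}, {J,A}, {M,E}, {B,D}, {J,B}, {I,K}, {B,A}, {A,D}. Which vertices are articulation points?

Removing K, for instance, still leaves 2 components. No single vertex removal increases the component count — the graph has no articulation points.

none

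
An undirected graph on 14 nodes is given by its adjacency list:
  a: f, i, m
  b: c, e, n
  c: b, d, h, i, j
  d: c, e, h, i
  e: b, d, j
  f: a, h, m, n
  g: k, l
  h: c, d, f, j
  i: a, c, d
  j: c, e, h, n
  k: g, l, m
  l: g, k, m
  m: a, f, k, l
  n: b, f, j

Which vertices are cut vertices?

m

Removing m increases the component count from 1 to 2, so m is a cut vertex.
By contrast removing k leaves 1 component; it is not a cut vertex. No other vertex is a cut vertex either.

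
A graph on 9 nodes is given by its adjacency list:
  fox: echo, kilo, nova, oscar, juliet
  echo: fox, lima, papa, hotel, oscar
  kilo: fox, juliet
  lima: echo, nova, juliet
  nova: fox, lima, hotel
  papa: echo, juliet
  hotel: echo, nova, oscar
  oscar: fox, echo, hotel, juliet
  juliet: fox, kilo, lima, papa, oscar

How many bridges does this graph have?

0

The edges on the cycle oscar-juliet-fox-nova-hotel-oscar are not bridges since each lies on that cycle.
Every edge lies on some cycle, so there are no bridges.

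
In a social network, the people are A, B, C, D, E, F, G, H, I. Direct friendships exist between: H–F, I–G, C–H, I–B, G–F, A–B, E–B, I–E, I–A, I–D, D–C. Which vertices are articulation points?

I

Removing I increases the component count from 1 to 2, so I is a cut vertex.
By contrast removing A leaves 1 component; it is not a cut vertex. No other vertex is a cut vertex either.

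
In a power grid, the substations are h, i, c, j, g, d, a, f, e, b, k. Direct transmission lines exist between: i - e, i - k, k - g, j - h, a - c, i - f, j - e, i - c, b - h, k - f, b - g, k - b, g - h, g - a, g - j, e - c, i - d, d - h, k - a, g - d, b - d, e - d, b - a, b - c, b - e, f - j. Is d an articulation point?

Deleting d leaves 1 component (was 1) (its neighbors b, e, g, h, i remain connected to each other), so d is not a cut vertex.

No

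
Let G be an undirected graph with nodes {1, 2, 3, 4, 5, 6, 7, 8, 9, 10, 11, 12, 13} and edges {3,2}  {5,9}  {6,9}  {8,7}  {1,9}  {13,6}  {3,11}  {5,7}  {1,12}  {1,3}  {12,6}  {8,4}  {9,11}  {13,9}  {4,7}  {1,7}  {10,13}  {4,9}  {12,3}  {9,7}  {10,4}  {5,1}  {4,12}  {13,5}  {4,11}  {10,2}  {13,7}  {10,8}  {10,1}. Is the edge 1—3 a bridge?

After removing 1—3, the path 1-12-3 still connects them, so the edge is not a bridge.

No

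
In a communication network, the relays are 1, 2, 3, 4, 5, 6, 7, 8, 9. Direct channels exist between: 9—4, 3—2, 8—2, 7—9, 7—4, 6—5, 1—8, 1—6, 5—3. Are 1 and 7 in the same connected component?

The component containing 1 is {1, 2, 3, 5, 6, 8}, and 7 is not in it.

No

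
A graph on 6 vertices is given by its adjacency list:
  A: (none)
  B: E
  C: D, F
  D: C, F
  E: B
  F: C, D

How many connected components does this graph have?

A is isolated — a component by itself.
Starting from B we can reach B, E. That is one component of size 2.
Starting from C we can reach C, D, F. That is one component of size 3.
Total: 3 components.

3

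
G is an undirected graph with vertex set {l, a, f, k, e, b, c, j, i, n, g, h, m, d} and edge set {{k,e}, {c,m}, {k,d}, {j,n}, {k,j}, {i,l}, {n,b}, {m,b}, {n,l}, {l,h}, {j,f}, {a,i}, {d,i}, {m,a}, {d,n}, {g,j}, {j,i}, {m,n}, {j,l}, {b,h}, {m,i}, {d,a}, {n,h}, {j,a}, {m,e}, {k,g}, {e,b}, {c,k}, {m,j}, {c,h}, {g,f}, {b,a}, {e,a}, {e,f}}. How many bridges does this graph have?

0

The edges on the cycle c-m-i-a-e-k-c are not bridges since each lies on that cycle.
Every edge lies on some cycle, so there are no bridges.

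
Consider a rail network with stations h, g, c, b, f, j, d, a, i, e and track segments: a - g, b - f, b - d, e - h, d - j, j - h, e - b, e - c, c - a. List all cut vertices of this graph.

a, b, c, e

Removing a increases the component count from 2 to 3, so a is a cut vertex.
Removing b increases the component count from 2 to 3, so b is a cut vertex.
Removing c increases the component count from 2 to 3, so c is a cut vertex.
Likewise e is a cut vertex.
By contrast removing f leaves 2 components; it is not a cut vertex. No other vertex is a cut vertex either.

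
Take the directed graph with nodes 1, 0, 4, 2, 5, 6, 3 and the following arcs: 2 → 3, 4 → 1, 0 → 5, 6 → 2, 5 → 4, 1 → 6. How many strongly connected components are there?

{4} is an SCC by itself.
{2} is an SCC by itself.
{6} is an SCC by itself.
{1} is an SCC by itself.
{5} is an SCC by itself.
(and 2 more singleton SCCs)
That gives 7 strongly connected components.

7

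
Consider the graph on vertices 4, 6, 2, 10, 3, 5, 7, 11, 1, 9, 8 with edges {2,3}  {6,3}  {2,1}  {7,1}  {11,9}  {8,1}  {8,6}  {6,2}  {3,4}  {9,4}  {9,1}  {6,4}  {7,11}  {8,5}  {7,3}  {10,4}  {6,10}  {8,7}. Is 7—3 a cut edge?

No

After removing 7—3, the path 7-8-6-3 still connects them, so the edge is not a bridge.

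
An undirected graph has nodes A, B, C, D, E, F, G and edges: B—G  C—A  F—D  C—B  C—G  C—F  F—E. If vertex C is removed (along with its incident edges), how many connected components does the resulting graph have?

With C gone, the remaining components are: {A}; {B, G}; {D, E, F}.
That is 3 components.

3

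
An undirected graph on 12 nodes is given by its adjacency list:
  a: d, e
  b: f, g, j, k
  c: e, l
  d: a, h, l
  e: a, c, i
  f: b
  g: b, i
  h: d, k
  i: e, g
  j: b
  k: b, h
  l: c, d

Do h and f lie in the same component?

From h we can reach a, b, c, d, e, f, g, h, i, j, k, l, which includes f.

Yes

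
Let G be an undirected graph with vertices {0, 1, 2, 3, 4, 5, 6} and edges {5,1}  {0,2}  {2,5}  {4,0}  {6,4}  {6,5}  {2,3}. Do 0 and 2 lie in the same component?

Yes

From 0 we can reach 0, 1, 2, 3, 4, 5, 6, which includes 2.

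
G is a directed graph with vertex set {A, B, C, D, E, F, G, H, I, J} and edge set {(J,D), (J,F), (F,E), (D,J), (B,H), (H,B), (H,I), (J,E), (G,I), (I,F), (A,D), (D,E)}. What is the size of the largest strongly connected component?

{D, J} are all mutually reachable — one SCC of size 2.
{B, H} are all mutually reachable — one SCC of size 2.
{A} is an SCC by itself.
{I} is an SCC by itself.
{G} is an SCC by itself.
(and 3 more singleton SCCs)
The largest has 2 vertices.

2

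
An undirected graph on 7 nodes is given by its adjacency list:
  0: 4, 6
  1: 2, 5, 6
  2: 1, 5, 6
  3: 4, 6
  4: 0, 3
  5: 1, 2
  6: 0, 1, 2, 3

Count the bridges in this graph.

0

The edges on the cycle 6-2-5-1-6 are not bridges since each lies on that cycle.
Every edge lies on some cycle, so there are no bridges.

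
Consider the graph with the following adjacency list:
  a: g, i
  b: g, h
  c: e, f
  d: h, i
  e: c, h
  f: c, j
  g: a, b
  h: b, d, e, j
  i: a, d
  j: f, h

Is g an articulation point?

No

Deleting g leaves 1 component (was 1) (its neighbors a, b remain connected to each other), so g is not a cut vertex.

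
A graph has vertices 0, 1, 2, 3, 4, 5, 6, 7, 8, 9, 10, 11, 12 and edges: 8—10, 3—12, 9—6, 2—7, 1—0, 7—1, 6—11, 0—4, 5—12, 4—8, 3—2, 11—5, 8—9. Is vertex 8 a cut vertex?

Yes

Deleting 8 raises the number of components from 1 to 2, so 8 is a cut vertex.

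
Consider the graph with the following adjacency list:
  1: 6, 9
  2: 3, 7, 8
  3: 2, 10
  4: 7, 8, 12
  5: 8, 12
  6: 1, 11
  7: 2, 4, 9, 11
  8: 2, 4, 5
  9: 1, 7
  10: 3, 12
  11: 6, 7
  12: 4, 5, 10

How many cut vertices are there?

Removing 7 increases the component count from 1 to 2, so 7 is a cut vertex.
By contrast removing 3 leaves 1 component; it is not a cut vertex. No other vertex is a cut vertex either.

1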